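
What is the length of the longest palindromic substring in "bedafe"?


Input: "bedafe"
Checking substrings for palindromes:
  No multi-char palindromic substrings found
Longest palindromic substring: "b" with length 1

1


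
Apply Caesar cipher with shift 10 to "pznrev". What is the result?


Caesar cipher: shift "pznrev" by 10
  'p' (pos 15) + 10 = pos 25 = 'z'
  'z' (pos 25) + 10 = pos 9 = 'j'
  'n' (pos 13) + 10 = pos 23 = 'x'
  'r' (pos 17) + 10 = pos 1 = 'b'
  'e' (pos 4) + 10 = pos 14 = 'o'
  'v' (pos 21) + 10 = pos 5 = 'f'
Result: zjxbof

zjxbof


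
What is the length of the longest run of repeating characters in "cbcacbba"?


Input: "cbcacbba"
Scanning for longest run:
  Position 1 ('b'): new char, reset run to 1
  Position 2 ('c'): new char, reset run to 1
  Position 3 ('a'): new char, reset run to 1
  Position 4 ('c'): new char, reset run to 1
  Position 5 ('b'): new char, reset run to 1
  Position 6 ('b'): continues run of 'b', length=2
  Position 7 ('a'): new char, reset run to 1
Longest run: 'b' with length 2

2


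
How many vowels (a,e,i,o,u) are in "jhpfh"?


Input: jhpfh
Checking each character:
  'j' at position 0: consonant
  'h' at position 1: consonant
  'p' at position 2: consonant
  'f' at position 3: consonant
  'h' at position 4: consonant
Total vowels: 0

0


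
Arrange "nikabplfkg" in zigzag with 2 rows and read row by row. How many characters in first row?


Zigzag "nikabplfkg" into 2 rows:
Placing characters:
  'n' => row 0
  'i' => row 1
  'k' => row 0
  'a' => row 1
  'b' => row 0
  'p' => row 1
  'l' => row 0
  'f' => row 1
  'k' => row 0
  'g' => row 1
Rows:
  Row 0: "nkblk"
  Row 1: "iapfg"
First row length: 5

5


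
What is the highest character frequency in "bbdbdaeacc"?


Input: bbdbdaeacc
Character counts:
  'a': 2
  'b': 3
  'c': 2
  'd': 2
  'e': 1
Maximum frequency: 3

3


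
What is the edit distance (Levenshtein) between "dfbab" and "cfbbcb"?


Computing edit distance: "dfbab" -> "cfbbcb"
DP table:
           c    f    b    b    c    b
      0    1    2    3    4    5    6
  d   1    1    2    3    4    5    6
  f   2    2    1    2    3    4    5
  b   3    3    2    1    2    3    4
  a   4    4    3    2    2    3    4
  b   5    5    4    3    2    3    3
Edit distance = dp[5][6] = 3

3


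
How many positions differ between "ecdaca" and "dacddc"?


Comparing "ecdaca" and "dacddc" position by position:
  Position 0: 'e' vs 'd' => DIFFER
  Position 1: 'c' vs 'a' => DIFFER
  Position 2: 'd' vs 'c' => DIFFER
  Position 3: 'a' vs 'd' => DIFFER
  Position 4: 'c' vs 'd' => DIFFER
  Position 5: 'a' vs 'c' => DIFFER
Positions that differ: 6

6


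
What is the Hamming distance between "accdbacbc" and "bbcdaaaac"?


Comparing "accdbacbc" and "bbcdaaaac" position by position:
  Position 0: 'a' vs 'b' => differ
  Position 1: 'c' vs 'b' => differ
  Position 2: 'c' vs 'c' => same
  Position 3: 'd' vs 'd' => same
  Position 4: 'b' vs 'a' => differ
  Position 5: 'a' vs 'a' => same
  Position 6: 'c' vs 'a' => differ
  Position 7: 'b' vs 'a' => differ
  Position 8: 'c' vs 'c' => same
Total differences (Hamming distance): 5

5


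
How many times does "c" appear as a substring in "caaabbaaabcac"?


Searching for "c" in "caaabbaaabcac"
Scanning each position:
  Position 0: "c" => MATCH
  Position 1: "a" => no
  Position 2: "a" => no
  Position 3: "a" => no
  Position 4: "b" => no
  Position 5: "b" => no
  Position 6: "a" => no
  Position 7: "a" => no
  Position 8: "a" => no
  Position 9: "b" => no
  Position 10: "c" => MATCH
  Position 11: "a" => no
  Position 12: "c" => MATCH
Total occurrences: 3

3


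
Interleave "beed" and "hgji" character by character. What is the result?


Interleaving "beed" and "hgji":
  Position 0: 'b' from first, 'h' from second => "bh"
  Position 1: 'e' from first, 'g' from second => "eg"
  Position 2: 'e' from first, 'j' from second => "ej"
  Position 3: 'd' from first, 'i' from second => "di"
Result: bhegejdi

bhegejdi


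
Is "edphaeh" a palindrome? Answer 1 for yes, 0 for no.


Input: edphaeh
Reversed: heahpde
  Compare pos 0 ('e') with pos 6 ('h'): MISMATCH
  Compare pos 1 ('d') with pos 5 ('e'): MISMATCH
  Compare pos 2 ('p') with pos 4 ('a'): MISMATCH
Result: not a palindrome

0


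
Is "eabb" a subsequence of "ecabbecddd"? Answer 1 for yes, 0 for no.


Check if "eabb" is a subsequence of "ecabbecddd"
Greedy scan:
  Position 0 ('e'): matches sub[0] = 'e'
  Position 1 ('c'): no match needed
  Position 2 ('a'): matches sub[1] = 'a'
  Position 3 ('b'): matches sub[2] = 'b'
  Position 4 ('b'): matches sub[3] = 'b'
  Position 5 ('e'): no match needed
  Position 6 ('c'): no match needed
  Position 7 ('d'): no match needed
  Position 8 ('d'): no match needed
  Position 9 ('d'): no match needed
All 4 characters matched => is a subsequence

1


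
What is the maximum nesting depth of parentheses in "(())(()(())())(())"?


Input: "(())(()(())())(())"
Tracking depth:
  Position 0 '(': depth becomes 1
  Position 1 '(': depth becomes 2
  Position 2 ')': depth becomes 1
  Position 3 ')': depth becomes 0
  Position 4 '(': depth becomes 1
  Position 5 '(': depth becomes 2
  Position 6 ')': depth becomes 1
  Position 7 '(': depth becomes 2
  Position 8 '(': depth becomes 3
  Position 9 ')': depth becomes 2
  Position 10 ')': depth becomes 1
  Position 11 '(': depth becomes 2
  Position 12 ')': depth becomes 1
  Position 13 ')': depth becomes 0
  Position 14 '(': depth becomes 1
  Position 15 '(': depth becomes 2
  Position 16 ')': depth becomes 1
  Position 17 ')': depth becomes 0
Maximum depth reached: 3

3


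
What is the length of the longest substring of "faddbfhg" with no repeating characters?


Input: "faddbfhg"
Sliding window (track last position of each char):
  Position 0 ('f'): window [0,0] length 1 -- new best
  Position 1 ('a'): window [0,1] length 2 -- new best
  Position 2 ('d'): window [0,2] length 3 -- new best
  Position 3 ('d'): repeat (last at 2), move window start to 3
  Position 3 ('d'): window [3,3] length 1
  Position 4 ('b'): window [3,4] length 2
  Position 5 ('f'): window [3,5] length 3
  Position 6 ('h'): window [3,6] length 4 -- new best
  Position 7 ('g'): window [3,7] length 5 -- new best
Longest substring with no repeats: "dbfhg" with length 5

5


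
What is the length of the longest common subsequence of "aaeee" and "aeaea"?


LCS of "aaeee" and "aeaea"
DP table:
           a    e    a    e    a
      0    0    0    0    0    0
  a   0    1    1    1    1    1
  a   0    1    1    2    2    2
  e   0    1    2    2    3    3
  e   0    1    2    2    3    3
  e   0    1    2    2    3    3
LCS length = dp[5][5] = 3

3


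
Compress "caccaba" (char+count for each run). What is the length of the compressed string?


Input: caccaba
Runs:
  'c' x 1 => "c1"
  'a' x 1 => "a1"
  'c' x 2 => "c2"
  'a' x 1 => "a1"
  'b' x 1 => "b1"
  'a' x 1 => "a1"
Compressed: "c1a1c2a1b1a1"
Compressed length: 12

12


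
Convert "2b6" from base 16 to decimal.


Input: "2b6" in base 16
Positional expansion:
  Digit '2' (value 2) x 16^2 = 512
  Digit 'b' (value 11) x 16^1 = 176
  Digit '6' (value 6) x 16^0 = 6
Sum = 694

694


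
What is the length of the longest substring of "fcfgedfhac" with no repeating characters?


Input: "fcfgedfhac"
Sliding window (track last position of each char):
  Position 0 ('f'): window [0,0] length 1 -- new best
  Position 1 ('c'): window [0,1] length 2 -- new best
  Position 2 ('f'): repeat (last at 0), move window start to 1
  Position 2 ('f'): window [1,2] length 2
  Position 3 ('g'): window [1,3] length 3 -- new best
  Position 4 ('e'): window [1,4] length 4 -- new best
  Position 5 ('d'): window [1,5] length 5 -- new best
  Position 6 ('f'): repeat (last at 2), move window start to 3
  Position 6 ('f'): window [3,6] length 4
  Position 7 ('h'): window [3,7] length 5
  Position 8 ('a'): window [3,8] length 6 -- new best
  Position 9 ('c'): window [3,9] length 7 -- new best
Longest substring with no repeats: "gedfhac" with length 7

7


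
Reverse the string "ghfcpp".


Input: ghfcpp
Reading characters right to left:
  Position 5: 'p'
  Position 4: 'p'
  Position 3: 'c'
  Position 2: 'f'
  Position 1: 'h'
  Position 0: 'g'
Reversed: ppcfhg

ppcfhg


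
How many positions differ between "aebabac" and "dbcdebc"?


Comparing "aebabac" and "dbcdebc" position by position:
  Position 0: 'a' vs 'd' => DIFFER
  Position 1: 'e' vs 'b' => DIFFER
  Position 2: 'b' vs 'c' => DIFFER
  Position 3: 'a' vs 'd' => DIFFER
  Position 4: 'b' vs 'e' => DIFFER
  Position 5: 'a' vs 'b' => DIFFER
  Position 6: 'c' vs 'c' => same
Positions that differ: 6

6


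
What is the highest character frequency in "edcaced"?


Input: edcaced
Character counts:
  'a': 1
  'c': 2
  'd': 2
  'e': 2
Maximum frequency: 2

2


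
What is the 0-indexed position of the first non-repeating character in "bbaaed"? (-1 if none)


Input: bbaaed
Character frequencies:
  'a': 2
  'b': 2
  'd': 1
  'e': 1
Scanning left to right for freq == 1:
  Position 0 ('b'): freq=2, skip
  Position 1 ('b'): freq=2, skip
  Position 2 ('a'): freq=2, skip
  Position 3 ('a'): freq=2, skip
  Position 4 ('e'): unique! => answer = 4

4


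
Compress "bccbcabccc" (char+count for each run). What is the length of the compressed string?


Input: bccbcabccc
Runs:
  'b' x 1 => "b1"
  'c' x 2 => "c2"
  'b' x 1 => "b1"
  'c' x 1 => "c1"
  'a' x 1 => "a1"
  'b' x 1 => "b1"
  'c' x 3 => "c3"
Compressed: "b1c2b1c1a1b1c3"
Compressed length: 14

14


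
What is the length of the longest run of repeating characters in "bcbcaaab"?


Input: "bcbcaaab"
Scanning for longest run:
  Position 1 ('c'): new char, reset run to 1
  Position 2 ('b'): new char, reset run to 1
  Position 3 ('c'): new char, reset run to 1
  Position 4 ('a'): new char, reset run to 1
  Position 5 ('a'): continues run of 'a', length=2
  Position 6 ('a'): continues run of 'a', length=3
  Position 7 ('b'): new char, reset run to 1
Longest run: 'a' with length 3

3


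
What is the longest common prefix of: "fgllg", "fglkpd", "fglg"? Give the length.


Words: fgllg, fglkpd, fglg
  Position 0: all 'f' => match
  Position 1: all 'g' => match
  Position 2: all 'l' => match
  Position 3: ('l', 'k', 'g') => mismatch, stop
LCP = "fgl" (length 3)

3


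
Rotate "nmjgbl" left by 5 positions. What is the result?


Input: "nmjgbl", rotate left by 5
First 5 characters: "nmjgb"
Remaining characters: "l"
Concatenate remaining + first: "l" + "nmjgb" = "lnmjgb"

lnmjgb


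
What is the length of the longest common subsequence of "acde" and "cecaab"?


LCS of "acde" and "cecaab"
DP table:
           c    e    c    a    a    b
      0    0    0    0    0    0    0
  a   0    0    0    0    1    1    1
  c   0    1    1    1    1    1    1
  d   0    1    1    1    1    1    1
  e   0    1    2    2    2    2    2
LCS length = dp[4][6] = 2

2


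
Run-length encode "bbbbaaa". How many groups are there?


Input: bbbbaaa
Scanning for consecutive runs:
  Group 1: 'b' x 4 (positions 0-3)
  Group 2: 'a' x 3 (positions 4-6)
Total groups: 2

2


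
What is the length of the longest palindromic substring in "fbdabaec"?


Input: "fbdabaec"
Checking substrings for palindromes:
  [3:6] "aba" (len 3) => palindrome
Longest palindromic substring: "aba" with length 3

3


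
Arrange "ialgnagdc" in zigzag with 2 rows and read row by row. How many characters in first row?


Zigzag "ialgnagdc" into 2 rows:
Placing characters:
  'i' => row 0
  'a' => row 1
  'l' => row 0
  'g' => row 1
  'n' => row 0
  'a' => row 1
  'g' => row 0
  'd' => row 1
  'c' => row 0
Rows:
  Row 0: "ilngc"
  Row 1: "agad"
First row length: 5

5


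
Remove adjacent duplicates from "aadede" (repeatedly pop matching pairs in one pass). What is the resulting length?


Input: aadede
Stack-based adjacent duplicate removal:
  Read 'a': push. Stack: a
  Read 'a': matches stack top 'a' => pop. Stack: (empty)
  Read 'd': push. Stack: d
  Read 'e': push. Stack: de
  Read 'd': push. Stack: ded
  Read 'e': push. Stack: dede
Final stack: "dede" (length 4)

4


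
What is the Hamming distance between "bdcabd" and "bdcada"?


Comparing "bdcabd" and "bdcada" position by position:
  Position 0: 'b' vs 'b' => same
  Position 1: 'd' vs 'd' => same
  Position 2: 'c' vs 'c' => same
  Position 3: 'a' vs 'a' => same
  Position 4: 'b' vs 'd' => differ
  Position 5: 'd' vs 'a' => differ
Total differences (Hamming distance): 2

2


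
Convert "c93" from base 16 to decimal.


Input: "c93" in base 16
Positional expansion:
  Digit 'c' (value 12) x 16^2 = 3072
  Digit '9' (value 9) x 16^1 = 144
  Digit '3' (value 3) x 16^0 = 3
Sum = 3219

3219


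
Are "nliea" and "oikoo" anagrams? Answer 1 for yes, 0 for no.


Strings: "nliea", "oikoo"
Sorted first:  aeiln
Sorted second: ikooo
Differ at position 0: 'a' vs 'i' => not anagrams

0


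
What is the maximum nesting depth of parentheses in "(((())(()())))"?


Input: "(((())(()())))"
Tracking depth:
  Position 0 '(': depth becomes 1
  Position 1 '(': depth becomes 2
  Position 2 '(': depth becomes 3
  Position 3 '(': depth becomes 4
  Position 4 ')': depth becomes 3
  Position 5 ')': depth becomes 2
  Position 6 '(': depth becomes 3
  Position 7 '(': depth becomes 4
  Position 8 ')': depth becomes 3
  Position 9 '(': depth becomes 4
  Position 10 ')': depth becomes 3
  Position 11 ')': depth becomes 2
  Position 12 ')': depth becomes 1
  Position 13 ')': depth becomes 0
Maximum depth reached: 4

4


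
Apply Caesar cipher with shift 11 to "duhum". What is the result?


Caesar cipher: shift "duhum" by 11
  'd' (pos 3) + 11 = pos 14 = 'o'
  'u' (pos 20) + 11 = pos 5 = 'f'
  'h' (pos 7) + 11 = pos 18 = 's'
  'u' (pos 20) + 11 = pos 5 = 'f'
  'm' (pos 12) + 11 = pos 23 = 'x'
Result: ofsfx

ofsfx


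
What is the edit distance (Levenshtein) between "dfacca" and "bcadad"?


Computing edit distance: "dfacca" -> "bcadad"
DP table:
           b    c    a    d    a    d
      0    1    2    3    4    5    6
  d   1    1    2    3    3    4    5
  f   2    2    2    3    4    4    5
  a   3    3    3    2    3    4    5
  c   4    4    3    3    3    4    5
  c   5    5    4    4    4    4    5
  a   6    6    5    4    5    4    5
Edit distance = dp[6][6] = 5

5


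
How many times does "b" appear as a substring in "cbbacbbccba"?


Searching for "b" in "cbbacbbccba"
Scanning each position:
  Position 0: "c" => no
  Position 1: "b" => MATCH
  Position 2: "b" => MATCH
  Position 3: "a" => no
  Position 4: "c" => no
  Position 5: "b" => MATCH
  Position 6: "b" => MATCH
  Position 7: "c" => no
  Position 8: "c" => no
  Position 9: "b" => MATCH
  Position 10: "a" => no
Total occurrences: 5

5


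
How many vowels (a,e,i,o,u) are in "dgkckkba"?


Input: dgkckkba
Checking each character:
  'd' at position 0: consonant
  'g' at position 1: consonant
  'k' at position 2: consonant
  'c' at position 3: consonant
  'k' at position 4: consonant
  'k' at position 5: consonant
  'b' at position 6: consonant
  'a' at position 7: vowel (running total: 1)
Total vowels: 1

1


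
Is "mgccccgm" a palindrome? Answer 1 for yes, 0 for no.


Input: mgccccgm
Reversed: mgccccgm
  Compare pos 0 ('m') with pos 7 ('m'): match
  Compare pos 1 ('g') with pos 6 ('g'): match
  Compare pos 2 ('c') with pos 5 ('c'): match
  Compare pos 3 ('c') with pos 4 ('c'): match
Result: palindrome

1


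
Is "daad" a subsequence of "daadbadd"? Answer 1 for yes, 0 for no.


Check if "daad" is a subsequence of "daadbadd"
Greedy scan:
  Position 0 ('d'): matches sub[0] = 'd'
  Position 1 ('a'): matches sub[1] = 'a'
  Position 2 ('a'): matches sub[2] = 'a'
  Position 3 ('d'): matches sub[3] = 'd'
  Position 4 ('b'): no match needed
  Position 5 ('a'): no match needed
  Position 6 ('d'): no match needed
  Position 7 ('d'): no match needed
All 4 characters matched => is a subsequence

1


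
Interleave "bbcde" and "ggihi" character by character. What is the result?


Interleaving "bbcde" and "ggihi":
  Position 0: 'b' from first, 'g' from second => "bg"
  Position 1: 'b' from first, 'g' from second => "bg"
  Position 2: 'c' from first, 'i' from second => "ci"
  Position 3: 'd' from first, 'h' from second => "dh"
  Position 4: 'e' from first, 'i' from second => "ei"
Result: bgbgcidhei

bgbgcidhei


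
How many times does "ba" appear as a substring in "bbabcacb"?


Searching for "ba" in "bbabcacb"
Scanning each position:
  Position 0: "bb" => no
  Position 1: "ba" => MATCH
  Position 2: "ab" => no
  Position 3: "bc" => no
  Position 4: "ca" => no
  Position 5: "ac" => no
  Position 6: "cb" => no
Total occurrences: 1

1


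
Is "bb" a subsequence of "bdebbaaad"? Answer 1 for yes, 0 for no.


Check if "bb" is a subsequence of "bdebbaaad"
Greedy scan:
  Position 0 ('b'): matches sub[0] = 'b'
  Position 1 ('d'): no match needed
  Position 2 ('e'): no match needed
  Position 3 ('b'): matches sub[1] = 'b'
  Position 4 ('b'): no match needed
  Position 5 ('a'): no match needed
  Position 6 ('a'): no match needed
  Position 7 ('a'): no match needed
  Position 8 ('d'): no match needed
All 2 characters matched => is a subsequence

1


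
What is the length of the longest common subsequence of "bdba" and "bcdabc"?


LCS of "bdba" and "bcdabc"
DP table:
           b    c    d    a    b    c
      0    0    0    0    0    0    0
  b   0    1    1    1    1    1    1
  d   0    1    1    2    2    2    2
  b   0    1    1    2    2    3    3
  a   0    1    1    2    3    3    3
LCS length = dp[4][6] = 3

3


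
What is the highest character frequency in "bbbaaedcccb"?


Input: bbbaaedcccb
Character counts:
  'a': 2
  'b': 4
  'c': 3
  'd': 1
  'e': 1
Maximum frequency: 4

4


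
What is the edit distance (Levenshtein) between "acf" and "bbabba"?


Computing edit distance: "acf" -> "bbabba"
DP table:
           b    b    a    b    b    a
      0    1    2    3    4    5    6
  a   1    1    2    2    3    4    5
  c   2    2    2    3    3    4    5
  f   3    3    3    3    4    4    5
Edit distance = dp[3][6] = 5

5


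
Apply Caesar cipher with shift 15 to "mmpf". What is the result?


Caesar cipher: shift "mmpf" by 15
  'm' (pos 12) + 15 = pos 1 = 'b'
  'm' (pos 12) + 15 = pos 1 = 'b'
  'p' (pos 15) + 15 = pos 4 = 'e'
  'f' (pos 5) + 15 = pos 20 = 'u'
Result: bbeu

bbeu


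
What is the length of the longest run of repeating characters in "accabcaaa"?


Input: "accabcaaa"
Scanning for longest run:
  Position 1 ('c'): new char, reset run to 1
  Position 2 ('c'): continues run of 'c', length=2
  Position 3 ('a'): new char, reset run to 1
  Position 4 ('b'): new char, reset run to 1
  Position 5 ('c'): new char, reset run to 1
  Position 6 ('a'): new char, reset run to 1
  Position 7 ('a'): continues run of 'a', length=2
  Position 8 ('a'): continues run of 'a', length=3
Longest run: 'a' with length 3

3


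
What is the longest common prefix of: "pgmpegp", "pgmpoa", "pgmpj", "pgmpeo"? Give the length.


Words: pgmpegp, pgmpoa, pgmpj, pgmpeo
  Position 0: all 'p' => match
  Position 1: all 'g' => match
  Position 2: all 'm' => match
  Position 3: all 'p' => match
  Position 4: ('e', 'o', 'j', 'e') => mismatch, stop
LCP = "pgmp" (length 4)

4


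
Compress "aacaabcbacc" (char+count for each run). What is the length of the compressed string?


Input: aacaabcbacc
Runs:
  'a' x 2 => "a2"
  'c' x 1 => "c1"
  'a' x 2 => "a2"
  'b' x 1 => "b1"
  'c' x 1 => "c1"
  'b' x 1 => "b1"
  'a' x 1 => "a1"
  'c' x 2 => "c2"
Compressed: "a2c1a2b1c1b1a1c2"
Compressed length: 16

16


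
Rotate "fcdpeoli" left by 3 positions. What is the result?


Input: "fcdpeoli", rotate left by 3
First 3 characters: "fcd"
Remaining characters: "peoli"
Concatenate remaining + first: "peoli" + "fcd" = "peolifcd"

peolifcd


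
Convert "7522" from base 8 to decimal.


Input: "7522" in base 8
Positional expansion:
  Digit '7' (value 7) x 8^3 = 3584
  Digit '5' (value 5) x 8^2 = 320
  Digit '2' (value 2) x 8^1 = 16
  Digit '2' (value 2) x 8^0 = 2
Sum = 3922

3922


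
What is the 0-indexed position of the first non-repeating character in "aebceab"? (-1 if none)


Input: aebceab
Character frequencies:
  'a': 2
  'b': 2
  'c': 1
  'e': 2
Scanning left to right for freq == 1:
  Position 0 ('a'): freq=2, skip
  Position 1 ('e'): freq=2, skip
  Position 2 ('b'): freq=2, skip
  Position 3 ('c'): unique! => answer = 3

3


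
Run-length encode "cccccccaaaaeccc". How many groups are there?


Input: cccccccaaaaeccc
Scanning for consecutive runs:
  Group 1: 'c' x 7 (positions 0-6)
  Group 2: 'a' x 4 (positions 7-10)
  Group 3: 'e' x 1 (positions 11-11)
  Group 4: 'c' x 3 (positions 12-14)
Total groups: 4

4


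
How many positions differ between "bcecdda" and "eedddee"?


Comparing "bcecdda" and "eedddee" position by position:
  Position 0: 'b' vs 'e' => DIFFER
  Position 1: 'c' vs 'e' => DIFFER
  Position 2: 'e' vs 'd' => DIFFER
  Position 3: 'c' vs 'd' => DIFFER
  Position 4: 'd' vs 'd' => same
  Position 5: 'd' vs 'e' => DIFFER
  Position 6: 'a' vs 'e' => DIFFER
Positions that differ: 6

6


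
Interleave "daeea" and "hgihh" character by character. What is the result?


Interleaving "daeea" and "hgihh":
  Position 0: 'd' from first, 'h' from second => "dh"
  Position 1: 'a' from first, 'g' from second => "ag"
  Position 2: 'e' from first, 'i' from second => "ei"
  Position 3: 'e' from first, 'h' from second => "eh"
  Position 4: 'a' from first, 'h' from second => "ah"
Result: dhageiehah

dhageiehah


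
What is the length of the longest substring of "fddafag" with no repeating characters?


Input: "fddafag"
Sliding window (track last position of each char):
  Position 0 ('f'): window [0,0] length 1 -- new best
  Position 1 ('d'): window [0,1] length 2 -- new best
  Position 2 ('d'): repeat (last at 1), move window start to 2
  Position 2 ('d'): window [2,2] length 1
  Position 3 ('a'): window [2,3] length 2
  Position 4 ('f'): window [2,4] length 3 -- new best
  Position 5 ('a'): repeat (last at 3), move window start to 4
  Position 5 ('a'): window [4,5] length 2
  Position 6 ('g'): window [4,6] length 3
Longest substring with no repeats: "daf" with length 3

3


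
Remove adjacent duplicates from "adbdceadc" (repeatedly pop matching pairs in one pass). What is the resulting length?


Input: adbdceadc
Stack-based adjacent duplicate removal:
  Read 'a': push. Stack: a
  Read 'd': push. Stack: ad
  Read 'b': push. Stack: adb
  Read 'd': push. Stack: adbd
  Read 'c': push. Stack: adbdc
  Read 'e': push. Stack: adbdce
  Read 'a': push. Stack: adbdcea
  Read 'd': push. Stack: adbdcead
  Read 'c': push. Stack: adbdceadc
Final stack: "adbdceadc" (length 9)

9


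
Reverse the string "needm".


Input: needm
Reading characters right to left:
  Position 4: 'm'
  Position 3: 'd'
  Position 2: 'e'
  Position 1: 'e'
  Position 0: 'n'
Reversed: mdeen

mdeen


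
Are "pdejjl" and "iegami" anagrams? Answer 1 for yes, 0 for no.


Strings: "pdejjl", "iegami"
Sorted first:  dejjlp
Sorted second: aegiim
Differ at position 0: 'd' vs 'a' => not anagrams

0


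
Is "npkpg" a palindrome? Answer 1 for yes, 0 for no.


Input: npkpg
Reversed: gpkpn
  Compare pos 0 ('n') with pos 4 ('g'): MISMATCH
  Compare pos 1 ('p') with pos 3 ('p'): match
Result: not a palindrome

0


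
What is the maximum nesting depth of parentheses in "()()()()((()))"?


Input: "()()()()((()))"
Tracking depth:
  Position 0 '(': depth becomes 1
  Position 1 ')': depth becomes 0
  Position 2 '(': depth becomes 1
  Position 3 ')': depth becomes 0
  Position 4 '(': depth becomes 1
  Position 5 ')': depth becomes 0
  Position 6 '(': depth becomes 1
  Position 7 ')': depth becomes 0
  Position 8 '(': depth becomes 1
  Position 9 '(': depth becomes 2
  Position 10 '(': depth becomes 3
  Position 11 ')': depth becomes 2
  Position 12 ')': depth becomes 1
  Position 13 ')': depth becomes 0
Maximum depth reached: 3

3


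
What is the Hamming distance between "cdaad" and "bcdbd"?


Comparing "cdaad" and "bcdbd" position by position:
  Position 0: 'c' vs 'b' => differ
  Position 1: 'd' vs 'c' => differ
  Position 2: 'a' vs 'd' => differ
  Position 3: 'a' vs 'b' => differ
  Position 4: 'd' vs 'd' => same
Total differences (Hamming distance): 4

4


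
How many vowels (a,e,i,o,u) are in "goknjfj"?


Input: goknjfj
Checking each character:
  'g' at position 0: consonant
  'o' at position 1: vowel (running total: 1)
  'k' at position 2: consonant
  'n' at position 3: consonant
  'j' at position 4: consonant
  'f' at position 5: consonant
  'j' at position 6: consonant
Total vowels: 1

1


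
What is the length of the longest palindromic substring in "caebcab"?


Input: "caebcab"
Checking substrings for palindromes:
  No multi-char palindromic substrings found
Longest palindromic substring: "c" with length 1

1


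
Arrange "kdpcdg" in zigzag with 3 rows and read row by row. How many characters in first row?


Zigzag "kdpcdg" into 3 rows:
Placing characters:
  'k' => row 0
  'd' => row 1
  'p' => row 2
  'c' => row 1
  'd' => row 0
  'g' => row 1
Rows:
  Row 0: "kd"
  Row 1: "dcg"
  Row 2: "p"
First row length: 2

2


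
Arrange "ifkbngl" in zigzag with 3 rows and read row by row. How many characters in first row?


Zigzag "ifkbngl" into 3 rows:
Placing characters:
  'i' => row 0
  'f' => row 1
  'k' => row 2
  'b' => row 1
  'n' => row 0
  'g' => row 1
  'l' => row 2
Rows:
  Row 0: "in"
  Row 1: "fbg"
  Row 2: "kl"
First row length: 2

2


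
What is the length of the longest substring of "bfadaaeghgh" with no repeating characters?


Input: "bfadaaeghgh"
Sliding window (track last position of each char):
  Position 0 ('b'): window [0,0] length 1 -- new best
  Position 1 ('f'): window [0,1] length 2 -- new best
  Position 2 ('a'): window [0,2] length 3 -- new best
  Position 3 ('d'): window [0,3] length 4 -- new best
  Position 4 ('a'): repeat (last at 2), move window start to 3
  Position 4 ('a'): window [3,4] length 2
  Position 5 ('a'): repeat (last at 4), move window start to 5
  Position 5 ('a'): window [5,5] length 1
  Position 6 ('e'): window [5,6] length 2
  Position 7 ('g'): window [5,7] length 3
  Position 8 ('h'): window [5,8] length 4
  Position 9 ('g'): repeat (last at 7), move window start to 8
  Position 9 ('g'): window [8,9] length 2
  Position 10 ('h'): repeat (last at 8), move window start to 9
  Position 10 ('h'): window [9,10] length 2
Longest substring with no repeats: "bfad" with length 4

4


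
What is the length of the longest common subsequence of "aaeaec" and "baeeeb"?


LCS of "aaeaec" and "baeeeb"
DP table:
           b    a    e    e    e    b
      0    0    0    0    0    0    0
  a   0    0    1    1    1    1    1
  a   0    0    1    1    1    1    1
  e   0    0    1    2    2    2    2
  a   0    0    1    2    2    2    2
  e   0    0    1    2    3    3    3
  c   0    0    1    2    3    3    3
LCS length = dp[6][6] = 3

3


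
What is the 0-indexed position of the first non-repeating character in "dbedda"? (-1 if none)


Input: dbedda
Character frequencies:
  'a': 1
  'b': 1
  'd': 3
  'e': 1
Scanning left to right for freq == 1:
  Position 0 ('d'): freq=3, skip
  Position 1 ('b'): unique! => answer = 1

1


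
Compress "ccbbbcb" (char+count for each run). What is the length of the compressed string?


Input: ccbbbcb
Runs:
  'c' x 2 => "c2"
  'b' x 3 => "b3"
  'c' x 1 => "c1"
  'b' x 1 => "b1"
Compressed: "c2b3c1b1"
Compressed length: 8

8


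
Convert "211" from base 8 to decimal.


Input: "211" in base 8
Positional expansion:
  Digit '2' (value 2) x 8^2 = 128
  Digit '1' (value 1) x 8^1 = 8
  Digit '1' (value 1) x 8^0 = 1
Sum = 137

137


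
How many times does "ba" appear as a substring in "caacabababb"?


Searching for "ba" in "caacabababb"
Scanning each position:
  Position 0: "ca" => no
  Position 1: "aa" => no
  Position 2: "ac" => no
  Position 3: "ca" => no
  Position 4: "ab" => no
  Position 5: "ba" => MATCH
  Position 6: "ab" => no
  Position 7: "ba" => MATCH
  Position 8: "ab" => no
  Position 9: "bb" => no
Total occurrences: 2

2


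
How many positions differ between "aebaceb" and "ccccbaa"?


Comparing "aebaceb" and "ccccbaa" position by position:
  Position 0: 'a' vs 'c' => DIFFER
  Position 1: 'e' vs 'c' => DIFFER
  Position 2: 'b' vs 'c' => DIFFER
  Position 3: 'a' vs 'c' => DIFFER
  Position 4: 'c' vs 'b' => DIFFER
  Position 5: 'e' vs 'a' => DIFFER
  Position 6: 'b' vs 'a' => DIFFER
Positions that differ: 7

7


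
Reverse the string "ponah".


Input: ponah
Reading characters right to left:
  Position 4: 'h'
  Position 3: 'a'
  Position 2: 'n'
  Position 1: 'o'
  Position 0: 'p'
Reversed: hanop

hanop


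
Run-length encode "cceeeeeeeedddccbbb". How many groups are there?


Input: cceeeeeeeedddccbbb
Scanning for consecutive runs:
  Group 1: 'c' x 2 (positions 0-1)
  Group 2: 'e' x 8 (positions 2-9)
  Group 3: 'd' x 3 (positions 10-12)
  Group 4: 'c' x 2 (positions 13-14)
  Group 5: 'b' x 3 (positions 15-17)
Total groups: 5

5


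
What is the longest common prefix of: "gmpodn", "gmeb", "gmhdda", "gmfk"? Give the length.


Words: gmpodn, gmeb, gmhdda, gmfk
  Position 0: all 'g' => match
  Position 1: all 'm' => match
  Position 2: ('p', 'e', 'h', 'f') => mismatch, stop
LCP = "gm" (length 2)

2


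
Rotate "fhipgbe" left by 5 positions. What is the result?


Input: "fhipgbe", rotate left by 5
First 5 characters: "fhipg"
Remaining characters: "be"
Concatenate remaining + first: "be" + "fhipg" = "befhipg"

befhipg


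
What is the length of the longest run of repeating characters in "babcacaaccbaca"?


Input: "babcacaaccbaca"
Scanning for longest run:
  Position 1 ('a'): new char, reset run to 1
  Position 2 ('b'): new char, reset run to 1
  Position 3 ('c'): new char, reset run to 1
  Position 4 ('a'): new char, reset run to 1
  Position 5 ('c'): new char, reset run to 1
  Position 6 ('a'): new char, reset run to 1
  Position 7 ('a'): continues run of 'a', length=2
  Position 8 ('c'): new char, reset run to 1
  Position 9 ('c'): continues run of 'c', length=2
  Position 10 ('b'): new char, reset run to 1
  Position 11 ('a'): new char, reset run to 1
  Position 12 ('c'): new char, reset run to 1
  Position 13 ('a'): new char, reset run to 1
Longest run: 'a' with length 2

2


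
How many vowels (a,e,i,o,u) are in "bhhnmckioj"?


Input: bhhnmckioj
Checking each character:
  'b' at position 0: consonant
  'h' at position 1: consonant
  'h' at position 2: consonant
  'n' at position 3: consonant
  'm' at position 4: consonant
  'c' at position 5: consonant
  'k' at position 6: consonant
  'i' at position 7: vowel (running total: 1)
  'o' at position 8: vowel (running total: 2)
  'j' at position 9: consonant
Total vowels: 2

2


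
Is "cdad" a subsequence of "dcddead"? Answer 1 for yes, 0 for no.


Check if "cdad" is a subsequence of "dcddead"
Greedy scan:
  Position 0 ('d'): no match needed
  Position 1 ('c'): matches sub[0] = 'c'
  Position 2 ('d'): matches sub[1] = 'd'
  Position 3 ('d'): no match needed
  Position 4 ('e'): no match needed
  Position 5 ('a'): matches sub[2] = 'a'
  Position 6 ('d'): matches sub[3] = 'd'
All 4 characters matched => is a subsequence

1


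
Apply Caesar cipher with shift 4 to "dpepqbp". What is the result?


Caesar cipher: shift "dpepqbp" by 4
  'd' (pos 3) + 4 = pos 7 = 'h'
  'p' (pos 15) + 4 = pos 19 = 't'
  'e' (pos 4) + 4 = pos 8 = 'i'
  'p' (pos 15) + 4 = pos 19 = 't'
  'q' (pos 16) + 4 = pos 20 = 'u'
  'b' (pos 1) + 4 = pos 5 = 'f'
  'p' (pos 15) + 4 = pos 19 = 't'
Result: htituft

htituft


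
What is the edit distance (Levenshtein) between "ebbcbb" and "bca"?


Computing edit distance: "ebbcbb" -> "bca"
DP table:
           b    c    a
      0    1    2    3
  e   1    1    2    3
  b   2    1    2    3
  b   3    2    2    3
  c   4    3    2    3
  b   5    4    3    3
  b   6    5    4    4
Edit distance = dp[6][3] = 4

4


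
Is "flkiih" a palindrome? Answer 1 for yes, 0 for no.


Input: flkiih
Reversed: hiiklf
  Compare pos 0 ('f') with pos 5 ('h'): MISMATCH
  Compare pos 1 ('l') with pos 4 ('i'): MISMATCH
  Compare pos 2 ('k') with pos 3 ('i'): MISMATCH
Result: not a palindrome

0


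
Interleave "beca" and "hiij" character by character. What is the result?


Interleaving "beca" and "hiij":
  Position 0: 'b' from first, 'h' from second => "bh"
  Position 1: 'e' from first, 'i' from second => "ei"
  Position 2: 'c' from first, 'i' from second => "ci"
  Position 3: 'a' from first, 'j' from second => "aj"
Result: bheiciaj

bheiciaj


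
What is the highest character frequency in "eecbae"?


Input: eecbae
Character counts:
  'a': 1
  'b': 1
  'c': 1
  'e': 3
Maximum frequency: 3

3


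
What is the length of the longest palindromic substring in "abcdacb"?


Input: "abcdacb"
Checking substrings for palindromes:
  No multi-char palindromic substrings found
Longest palindromic substring: "a" with length 1

1


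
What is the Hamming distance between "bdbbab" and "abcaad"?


Comparing "bdbbab" and "abcaad" position by position:
  Position 0: 'b' vs 'a' => differ
  Position 1: 'd' vs 'b' => differ
  Position 2: 'b' vs 'c' => differ
  Position 3: 'b' vs 'a' => differ
  Position 4: 'a' vs 'a' => same
  Position 5: 'b' vs 'd' => differ
Total differences (Hamming distance): 5

5


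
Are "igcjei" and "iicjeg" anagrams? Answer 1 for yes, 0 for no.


Strings: "igcjei", "iicjeg"
Sorted first:  cegiij
Sorted second: cegiij
Sorted forms match => anagrams

1


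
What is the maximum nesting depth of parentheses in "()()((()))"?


Input: "()()((()))"
Tracking depth:
  Position 0 '(': depth becomes 1
  Position 1 ')': depth becomes 0
  Position 2 '(': depth becomes 1
  Position 3 ')': depth becomes 0
  Position 4 '(': depth becomes 1
  Position 5 '(': depth becomes 2
  Position 6 '(': depth becomes 3
  Position 7 ')': depth becomes 2
  Position 8 ')': depth becomes 1
  Position 9 ')': depth becomes 0
Maximum depth reached: 3

3


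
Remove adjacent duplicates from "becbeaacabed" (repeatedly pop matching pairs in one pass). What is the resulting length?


Input: becbeaacabed
Stack-based adjacent duplicate removal:
  Read 'b': push. Stack: b
  Read 'e': push. Stack: be
  Read 'c': push. Stack: bec
  Read 'b': push. Stack: becb
  Read 'e': push. Stack: becbe
  Read 'a': push. Stack: becbea
  Read 'a': matches stack top 'a' => pop. Stack: becbe
  Read 'c': push. Stack: becbec
  Read 'a': push. Stack: becbeca
  Read 'b': push. Stack: becbecab
  Read 'e': push. Stack: becbecabe
  Read 'd': push. Stack: becbecabed
Final stack: "becbecabed" (length 10)

10


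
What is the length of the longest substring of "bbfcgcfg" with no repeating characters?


Input: "bbfcgcfg"
Sliding window (track last position of each char):
  Position 0 ('b'): window [0,0] length 1 -- new best
  Position 1 ('b'): repeat (last at 0), move window start to 1
  Position 1 ('b'): window [1,1] length 1
  Position 2 ('f'): window [1,2] length 2 -- new best
  Position 3 ('c'): window [1,3] length 3 -- new best
  Position 4 ('g'): window [1,4] length 4 -- new best
  Position 5 ('c'): repeat (last at 3), move window start to 4
  Position 5 ('c'): window [4,5] length 2
  Position 6 ('f'): window [4,6] length 3
  Position 7 ('g'): repeat (last at 4), move window start to 5
  Position 7 ('g'): window [5,7] length 3
Longest substring with no repeats: "bfcg" with length 4

4


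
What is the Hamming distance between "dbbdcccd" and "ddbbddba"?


Comparing "dbbdcccd" and "ddbbddba" position by position:
  Position 0: 'd' vs 'd' => same
  Position 1: 'b' vs 'd' => differ
  Position 2: 'b' vs 'b' => same
  Position 3: 'd' vs 'b' => differ
  Position 4: 'c' vs 'd' => differ
  Position 5: 'c' vs 'd' => differ
  Position 6: 'c' vs 'b' => differ
  Position 7: 'd' vs 'a' => differ
Total differences (Hamming distance): 6

6


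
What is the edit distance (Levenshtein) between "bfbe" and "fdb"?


Computing edit distance: "bfbe" -> "fdb"
DP table:
           f    d    b
      0    1    2    3
  b   1    1    2    2
  f   2    1    2    3
  b   3    2    2    2
  e   4    3    3    3
Edit distance = dp[4][3] = 3

3


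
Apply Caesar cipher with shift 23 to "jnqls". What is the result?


Caesar cipher: shift "jnqls" by 23
  'j' (pos 9) + 23 = pos 6 = 'g'
  'n' (pos 13) + 23 = pos 10 = 'k'
  'q' (pos 16) + 23 = pos 13 = 'n'
  'l' (pos 11) + 23 = pos 8 = 'i'
  's' (pos 18) + 23 = pos 15 = 'p'
Result: gknip

gknip


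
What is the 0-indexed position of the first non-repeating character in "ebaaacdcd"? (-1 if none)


Input: ebaaacdcd
Character frequencies:
  'a': 3
  'b': 1
  'c': 2
  'd': 2
  'e': 1
Scanning left to right for freq == 1:
  Position 0 ('e'): unique! => answer = 0

0


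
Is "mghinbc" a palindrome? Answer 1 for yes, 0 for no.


Input: mghinbc
Reversed: cbnihgm
  Compare pos 0 ('m') with pos 6 ('c'): MISMATCH
  Compare pos 1 ('g') with pos 5 ('b'): MISMATCH
  Compare pos 2 ('h') with pos 4 ('n'): MISMATCH
Result: not a palindrome

0


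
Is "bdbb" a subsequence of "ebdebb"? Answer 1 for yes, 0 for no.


Check if "bdbb" is a subsequence of "ebdebb"
Greedy scan:
  Position 0 ('e'): no match needed
  Position 1 ('b'): matches sub[0] = 'b'
  Position 2 ('d'): matches sub[1] = 'd'
  Position 3 ('e'): no match needed
  Position 4 ('b'): matches sub[2] = 'b'
  Position 5 ('b'): matches sub[3] = 'b'
All 4 characters matched => is a subsequence

1


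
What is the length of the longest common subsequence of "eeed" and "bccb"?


LCS of "eeed" and "bccb"
DP table:
           b    c    c    b
      0    0    0    0    0
  e   0    0    0    0    0
  e   0    0    0    0    0
  e   0    0    0    0    0
  d   0    0    0    0    0
LCS length = dp[4][4] = 0

0


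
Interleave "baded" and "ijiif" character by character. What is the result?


Interleaving "baded" and "ijiif":
  Position 0: 'b' from first, 'i' from second => "bi"
  Position 1: 'a' from first, 'j' from second => "aj"
  Position 2: 'd' from first, 'i' from second => "di"
  Position 3: 'e' from first, 'i' from second => "ei"
  Position 4: 'd' from first, 'f' from second => "df"
Result: biajdieidf

biajdieidf


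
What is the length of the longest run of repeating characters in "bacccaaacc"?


Input: "bacccaaacc"
Scanning for longest run:
  Position 1 ('a'): new char, reset run to 1
  Position 2 ('c'): new char, reset run to 1
  Position 3 ('c'): continues run of 'c', length=2
  Position 4 ('c'): continues run of 'c', length=3
  Position 5 ('a'): new char, reset run to 1
  Position 6 ('a'): continues run of 'a', length=2
  Position 7 ('a'): continues run of 'a', length=3
  Position 8 ('c'): new char, reset run to 1
  Position 9 ('c'): continues run of 'c', length=2
Longest run: 'c' with length 3

3


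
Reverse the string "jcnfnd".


Input: jcnfnd
Reading characters right to left:
  Position 5: 'd'
  Position 4: 'n'
  Position 3: 'f'
  Position 2: 'n'
  Position 1: 'c'
  Position 0: 'j'
Reversed: dnfncj

dnfncj


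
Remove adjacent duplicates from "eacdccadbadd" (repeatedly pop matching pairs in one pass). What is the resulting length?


Input: eacdccadbadd
Stack-based adjacent duplicate removal:
  Read 'e': push. Stack: e
  Read 'a': push. Stack: ea
  Read 'c': push. Stack: eac
  Read 'd': push. Stack: eacd
  Read 'c': push. Stack: eacdc
  Read 'c': matches stack top 'c' => pop. Stack: eacd
  Read 'a': push. Stack: eacda
  Read 'd': push. Stack: eacdad
  Read 'b': push. Stack: eacdadb
  Read 'a': push. Stack: eacdadba
  Read 'd': push. Stack: eacdadbad
  Read 'd': matches stack top 'd' => pop. Stack: eacdadba
Final stack: "eacdadba" (length 8)

8


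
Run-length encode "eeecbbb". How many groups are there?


Input: eeecbbb
Scanning for consecutive runs:
  Group 1: 'e' x 3 (positions 0-2)
  Group 2: 'c' x 1 (positions 3-3)
  Group 3: 'b' x 3 (positions 4-6)
Total groups: 3

3


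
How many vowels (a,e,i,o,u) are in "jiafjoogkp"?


Input: jiafjoogkp
Checking each character:
  'j' at position 0: consonant
  'i' at position 1: vowel (running total: 1)
  'a' at position 2: vowel (running total: 2)
  'f' at position 3: consonant
  'j' at position 4: consonant
  'o' at position 5: vowel (running total: 3)
  'o' at position 6: vowel (running total: 4)
  'g' at position 7: consonant
  'k' at position 8: consonant
  'p' at position 9: consonant
Total vowels: 4

4
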